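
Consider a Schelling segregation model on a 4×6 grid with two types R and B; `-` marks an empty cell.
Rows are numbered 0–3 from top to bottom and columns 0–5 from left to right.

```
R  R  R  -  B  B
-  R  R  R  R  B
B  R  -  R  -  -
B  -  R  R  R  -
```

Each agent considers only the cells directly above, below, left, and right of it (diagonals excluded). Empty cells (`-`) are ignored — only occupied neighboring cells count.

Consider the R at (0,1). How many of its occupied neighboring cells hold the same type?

Occupied neighbors of (0,1): (1,1)=R, (0,0)=R, (0,2)=R.
Same type (R): 3 of 3.

3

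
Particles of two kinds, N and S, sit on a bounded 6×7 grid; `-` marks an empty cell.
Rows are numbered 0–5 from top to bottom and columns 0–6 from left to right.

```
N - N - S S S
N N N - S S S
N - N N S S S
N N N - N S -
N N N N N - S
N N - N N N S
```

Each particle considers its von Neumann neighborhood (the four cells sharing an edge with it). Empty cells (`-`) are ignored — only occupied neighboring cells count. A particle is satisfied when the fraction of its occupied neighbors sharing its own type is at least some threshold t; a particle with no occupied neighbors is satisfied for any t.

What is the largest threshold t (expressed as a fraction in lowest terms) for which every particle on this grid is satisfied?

(0,0)N 1/1
(0,2)N 1/1
(0,4)S 2/2
(0,5)S 3/3
(0,6)S 2/2
(1,0)N 3/3
(1,1)N 2/2
(1,2)N 3/3
(1,4)S 3/3
(1,5)S 4/4
(1,6)S 3/3
(2,0)N 2/2
(2,2)N 3/3
(2,3)N 1/2
(2,4)S 2/4
(2,5)S 4/4
(2,6)S 2/2
(3,0)N 3/3
(3,1)N 3/3
(3,2)N 3/3
(3,4)N 1/3
(3,5)S 1/2
(4,0)N 3/3
(4,1)N 4/4
(4,2)N 3/3
(4,3)N 3/3
(4,4)N 3/3
(4,6)S 1/1
(5,0)N 2/2
(5,1)N 2/2
(5,3)N 2/2
(5,4)N 3/3
(5,5)N 1/2
(5,6)S 1/2
The smallest same-type fraction is 1/3 at (3,4), which reduces to 1/3. Any threshold above that leaves this particle unsatisfied.

1/3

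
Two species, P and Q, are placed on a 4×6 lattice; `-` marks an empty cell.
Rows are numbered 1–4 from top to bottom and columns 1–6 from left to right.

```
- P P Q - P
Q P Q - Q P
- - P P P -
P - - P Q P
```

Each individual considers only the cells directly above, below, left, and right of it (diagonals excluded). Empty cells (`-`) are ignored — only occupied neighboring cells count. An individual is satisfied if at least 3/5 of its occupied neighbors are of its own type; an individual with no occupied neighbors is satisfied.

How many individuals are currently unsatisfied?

12

Row 1: (1,2)P 2/2 satisfied · (1,3)P 1/3 not · (1,4)Q 0/1 not · (1,6)P 1/1 satisfied
Row 2: (2,1)Q 0/1 not · (2,2)P 1/3 not · (2,3)Q 0/3 not · (2,5)Q 0/2 not · (2,6)P 1/2 not
Row 3: (3,3)P 1/2 not · (3,4)P 3/3 satisfied · (3,5)P 1/3 not
Row 4: (4,1)P 0/0 satisfied · (4,4)P 1/2 not · (4,5)Q 0/3 not · (4,6)P 0/1 not
Unsatisfied: (1,3), (1,4), (2,1), (2,2), (2,3), (2,5), (2,6), (3,3), (3,5), (4,4), (4,5), (4,6) — 12 in total.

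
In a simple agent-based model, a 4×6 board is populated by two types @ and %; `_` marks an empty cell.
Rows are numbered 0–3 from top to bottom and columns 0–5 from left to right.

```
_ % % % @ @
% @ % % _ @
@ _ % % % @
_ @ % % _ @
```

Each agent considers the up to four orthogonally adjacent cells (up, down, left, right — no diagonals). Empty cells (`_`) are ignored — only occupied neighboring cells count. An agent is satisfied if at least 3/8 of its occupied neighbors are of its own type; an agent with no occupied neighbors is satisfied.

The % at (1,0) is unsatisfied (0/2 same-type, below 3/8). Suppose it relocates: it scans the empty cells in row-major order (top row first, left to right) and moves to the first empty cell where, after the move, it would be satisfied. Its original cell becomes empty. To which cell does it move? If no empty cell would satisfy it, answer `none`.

(0,0)

Vacating (1,0). Empty cells in order:
  (0,0): 1/1 same-type → satisfied — stop here.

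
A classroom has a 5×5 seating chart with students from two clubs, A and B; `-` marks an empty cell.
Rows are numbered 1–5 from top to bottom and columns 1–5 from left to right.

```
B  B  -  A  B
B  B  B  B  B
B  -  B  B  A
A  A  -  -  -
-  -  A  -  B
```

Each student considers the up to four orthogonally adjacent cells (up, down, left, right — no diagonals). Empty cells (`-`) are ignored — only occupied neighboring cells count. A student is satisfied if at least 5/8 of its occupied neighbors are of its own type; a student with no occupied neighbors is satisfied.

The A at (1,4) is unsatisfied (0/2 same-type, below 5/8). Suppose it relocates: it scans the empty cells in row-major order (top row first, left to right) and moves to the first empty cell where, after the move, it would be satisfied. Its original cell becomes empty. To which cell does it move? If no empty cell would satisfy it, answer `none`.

Vacating (1,4). Empty cells in order:
  (1,3): 0/2 same-type → still unsatisfied.
  (3,2): 1/4 same-type → still unsatisfied.
  (4,3): 2/3 same-type → satisfied — stop here.

(4,3)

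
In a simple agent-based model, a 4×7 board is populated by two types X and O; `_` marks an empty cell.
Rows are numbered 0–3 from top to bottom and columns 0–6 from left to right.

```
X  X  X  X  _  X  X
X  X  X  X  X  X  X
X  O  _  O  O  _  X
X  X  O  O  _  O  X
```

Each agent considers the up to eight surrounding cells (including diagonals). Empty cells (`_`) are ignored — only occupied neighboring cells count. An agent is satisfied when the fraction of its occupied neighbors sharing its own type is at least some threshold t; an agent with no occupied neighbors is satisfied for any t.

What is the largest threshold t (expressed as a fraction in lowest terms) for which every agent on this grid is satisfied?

1/7

Row 0: (0,0)X 3/3 · (0,1)X 5/5 · (0,2)X 5/5 · (0,3)X 4/4 · (0,5)X 4/4 · (0,6)X 3/3
Row 1: (1,0)X 4/5 · (1,1)X 6/7 · (1,2)X 5/7 · (1,3)X 4/6 · (1,4)X 4/6 · (1,5)X 5/6 · (1,6)X 4/4
Row 2: (2,0)X 4/5 · (2,1)O 1/7 · (2,3)O 3/6 · (2,4)O 3/6 · (2,6)X 3/4
Row 3: (3,0)X 2/3 · (3,1)X 2/4 · (3,2)O 3/4 · (3,3)O 3/3 · (3,5)O 1/3 · (3,6)X 1/2
The smallest same-type fraction is 1/7 at (2,1), which reduces to 1/7. Any threshold above that leaves this agent unsatisfied.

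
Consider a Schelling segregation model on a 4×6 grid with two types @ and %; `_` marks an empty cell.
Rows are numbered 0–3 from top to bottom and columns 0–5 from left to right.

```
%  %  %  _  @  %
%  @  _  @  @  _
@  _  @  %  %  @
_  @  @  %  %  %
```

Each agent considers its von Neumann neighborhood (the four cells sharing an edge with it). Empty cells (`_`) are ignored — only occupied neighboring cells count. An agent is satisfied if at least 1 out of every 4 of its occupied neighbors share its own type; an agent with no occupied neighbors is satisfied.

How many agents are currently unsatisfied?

4

Row 0: (0,0)% 2/2 ✓ · (0,1)% 2/3 ✓ · (0,2)% 1/1 ✓ · (0,4)@ 1/2 ✓ · (0,5)% 0/1 ✗
Row 1: (1,0)% 1/3 ✓ · (1,1)@ 0/2 ✗ · (1,3)@ 1/2 ✓ · (1,4)@ 2/3 ✓
Row 2: (2,0)@ 0/1 ✗ · (2,2)@ 1/2 ✓ · (2,3)% 2/4 ✓ · (2,4)% 2/4 ✓ · (2,5)@ 0/2 ✗
Row 3: (3,1)@ 1/1 ✓ · (3,2)@ 2/3 ✓ · (3,3)% 2/3 ✓ · (3,4)% 3/3 ✓ · (3,5)% 1/2 ✓
Unsatisfied: (0,5), (1,1), (2,0), (2,5) — 4 in total.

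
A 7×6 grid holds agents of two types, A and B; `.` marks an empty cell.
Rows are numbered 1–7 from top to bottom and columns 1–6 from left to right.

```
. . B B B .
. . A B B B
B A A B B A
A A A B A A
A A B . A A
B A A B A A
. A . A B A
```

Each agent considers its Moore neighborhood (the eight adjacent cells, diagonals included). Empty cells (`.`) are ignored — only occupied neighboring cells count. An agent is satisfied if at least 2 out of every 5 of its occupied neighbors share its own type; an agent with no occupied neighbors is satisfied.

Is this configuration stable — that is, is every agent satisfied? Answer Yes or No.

No

Row 1: (1,3)B 2/3 ✓ · (1,4)B 4/5 ✓ · (1,5)B 4/4 ✓
Row 2: (2,3)A 2/6 ✗ · (2,4)B 6/8 ✓ · (2,5)B 6/7 ✓ · (2,6)B 3/4 ✓
Row 3: (3,1)B 0/3 ✗ · (3,2)A 5/6 ✓ · (3,3)A 4/7 ✓ · (3,4)B 4/8 ✓ · (3,5)B 5/8 ✓ · (3,6)A 2/5 ✓
Row 4: (4,1)A 4/5 ✓ · (4,2)A 6/8 ✓ · (4,3)A 4/7 ✓ · (4,4)B 3/7 ✓ · (4,5)A 4/7 ✓ · (4,6)A 4/5 ✓
Row 5: (5,1)A 4/5 ✓ · (5,2)A 6/8 ✓ · (5,3)B 2/7 ✗ · (5,5)A 5/7 ✓ · (5,6)A 5/5 ✓
Row 6: (6,1)B 0/4 ✗ · (6,2)A 4/6 ✓ · (6,3)A 4/6 ✓ · (6,4)B 2/6 ✗ · (6,5)A 5/7 ✓ · (6,6)A 4/5 ✓
Row 7: (7,2)A 2/3 ✓ · (7,4)A 2/4 ✓ · (7,5)B 1/5 ✗ · (7,6)A 2/3 ✓
For instance (2,3) has only 2/6 same-type neighbors, below 2/5.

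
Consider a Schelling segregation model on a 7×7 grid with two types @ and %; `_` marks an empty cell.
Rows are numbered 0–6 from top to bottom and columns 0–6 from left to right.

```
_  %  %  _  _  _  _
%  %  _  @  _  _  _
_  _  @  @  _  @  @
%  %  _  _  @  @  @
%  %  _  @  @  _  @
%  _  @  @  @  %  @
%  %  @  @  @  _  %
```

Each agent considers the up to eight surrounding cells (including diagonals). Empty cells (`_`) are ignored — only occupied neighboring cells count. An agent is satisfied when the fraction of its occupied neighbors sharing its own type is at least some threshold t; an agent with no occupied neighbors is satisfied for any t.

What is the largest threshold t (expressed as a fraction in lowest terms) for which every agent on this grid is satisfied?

1/6

(0,1)% 3/3
(0,2)% 2/3
(1,0)% 2/2
(1,1)% 3/4
(1,3)@ 2/3
(2,2)@ 2/4
(2,3)@ 3/3
(2,5)@ 4/4
(2,6)@ 3/3
(3,0)% 3/3
(3,1)% 3/4
(3,4)@ 5/5
(3,5)@ 6/6
(3,6)@ 4/4
(4,0)% 4/4
(4,1)% 4/5
(4,3)@ 5/5
(4,4)@ 5/6
(4,6)@ 3/4
(5,0)% 4/4
(5,2)@ 4/6
(5,3)@ 7/7
(5,4)@ 5/6
(5,5)% 1/6
(5,6)@ 1/3
(6,0)% 2/2
(6,1)% 2/4
(6,2)@ 3/4
(6,3)@ 5/5
(6,4)@ 3/4
(6,6)% 1/2
The smallest same-type fraction is 1/6 at (5,5), which reduces to 1/6. Any threshold above that leaves this agent unsatisfied.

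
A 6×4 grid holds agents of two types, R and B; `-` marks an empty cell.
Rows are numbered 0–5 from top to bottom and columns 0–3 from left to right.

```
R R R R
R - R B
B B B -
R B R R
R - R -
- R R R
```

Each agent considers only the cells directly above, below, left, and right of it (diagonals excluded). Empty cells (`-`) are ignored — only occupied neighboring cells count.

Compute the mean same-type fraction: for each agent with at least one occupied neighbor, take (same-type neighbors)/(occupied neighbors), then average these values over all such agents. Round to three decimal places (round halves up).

(0,0)R 2/2
(0,1)R 2/2
(0,2)R 3/3
(0,3)R 1/2
(1,0)R 1/2
(1,2)R 1/3
(1,3)B 0/2
(2,0)B 1/3
(2,1)B 3/3
(2,2)B 1/3
(3,0)R 1/3
(3,1)B 1/3
(3,2)R 2/4
(3,3)R 1/1
(4,0)R 1/1
(4,2)R 2/2
(5,1)R 1/1
(5,2)R 3/3
(5,3)R 1/1
Sum over 19 agents: 2/2 + 2/2 + 3/3 + 1/2 + 1/2 + 1/3 + 0/2 + 1/3 + 3/3 + 1/3 + 1/3 + 1/3 + 2/4 + 1/1 + 1/1 + 2/2 + 1/1 + 3/3 + 1/1 = 79/6; mean = 79/6 ÷ 19 = 79/114 = 0.692982… → 0.693.

0.693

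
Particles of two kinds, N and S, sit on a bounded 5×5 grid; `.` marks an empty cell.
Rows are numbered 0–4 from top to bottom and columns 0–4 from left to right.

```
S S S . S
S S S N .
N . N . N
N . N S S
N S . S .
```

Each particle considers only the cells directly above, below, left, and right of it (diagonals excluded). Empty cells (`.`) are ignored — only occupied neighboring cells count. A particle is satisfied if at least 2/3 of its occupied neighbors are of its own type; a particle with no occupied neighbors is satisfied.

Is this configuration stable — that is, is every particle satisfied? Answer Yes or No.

No

(0,0)S 2/2 ✓
(0,1)S 3/3 ✓
(0,2)S 2/2 ✓
(0,4)S 0/0 ✓
(1,0)S 2/3 ✓
(1,1)S 3/3 ✓
(1,2)S 2/4 ✗
(1,3)N 0/1 ✗
(2,0)N 1/2 ✗
(2,2)N 1/2 ✗
(2,4)N 0/1 ✗
(3,0)N 2/2 ✓
(3,2)N 1/2 ✗
(3,3)S 2/3 ✓
(3,4)S 1/2 ✗
(4,0)N 1/2 ✗
(4,1)S 0/1 ✗
(4,3)S 1/1 ✓
For instance (1,2) has only 2/4 same-type neighbors, below 2/3.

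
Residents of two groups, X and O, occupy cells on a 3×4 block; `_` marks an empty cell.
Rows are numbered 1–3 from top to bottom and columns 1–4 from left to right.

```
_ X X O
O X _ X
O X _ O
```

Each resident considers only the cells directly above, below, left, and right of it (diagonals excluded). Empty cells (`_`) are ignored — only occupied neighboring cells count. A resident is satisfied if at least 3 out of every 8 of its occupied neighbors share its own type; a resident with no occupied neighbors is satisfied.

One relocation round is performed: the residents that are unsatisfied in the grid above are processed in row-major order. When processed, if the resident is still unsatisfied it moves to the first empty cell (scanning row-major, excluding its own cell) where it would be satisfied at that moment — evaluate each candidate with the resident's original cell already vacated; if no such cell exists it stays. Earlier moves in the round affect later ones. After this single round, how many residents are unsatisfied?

Initially unsatisfied (in order): (1,4), (2,4), (3,4).
  (1,4) → (1,1).
  (2,4) → (1,4).
  (3,4): now satisfied by earlier moves; stays.
Resulting grid:
O X X X
O X _ _
O X _ O
All satisfied now.

0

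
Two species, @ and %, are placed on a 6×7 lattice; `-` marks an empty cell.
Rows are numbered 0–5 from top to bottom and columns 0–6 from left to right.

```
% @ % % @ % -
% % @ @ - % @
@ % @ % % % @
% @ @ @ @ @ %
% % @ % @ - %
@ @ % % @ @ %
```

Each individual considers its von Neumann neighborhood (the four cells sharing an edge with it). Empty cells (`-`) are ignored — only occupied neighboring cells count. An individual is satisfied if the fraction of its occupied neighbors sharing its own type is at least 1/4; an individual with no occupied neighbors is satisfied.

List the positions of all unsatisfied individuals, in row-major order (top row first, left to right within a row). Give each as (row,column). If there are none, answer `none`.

(0,1), (0,4), (2,0)

Row 0: (0,0)% 1/2 ✓ · (0,1)@ 0/3 ✗ · (0,2)% 1/3 ✓ · (0,3)% 1/3 ✓ · (0,4)@ 0/2 ✗ · (0,5)% 1/2 ✓
Row 1: (1,0)% 2/3 ✓ · (1,1)% 2/4 ✓ · (1,2)@ 2/4 ✓ · (1,3)@ 1/3 ✓ · (1,5)% 2/3 ✓ · (1,6)@ 1/2 ✓
Row 2: (2,0)@ 0/3 ✗ · (2,1)% 1/4 ✓ · (2,2)@ 2/4 ✓ · (2,3)% 1/4 ✓ · (2,4)% 2/3 ✓ · (2,5)% 2/4 ✓ · (2,6)@ 1/3 ✓
Row 3: (3,0)% 1/3 ✓ · (3,1)@ 1/4 ✓ · (3,2)@ 4/4 ✓ · (3,3)@ 2/4 ✓ · (3,4)@ 3/4 ✓ · (3,5)@ 1/3 ✓ · (3,6)% 1/3 ✓
Row 4: (4,0)% 2/3 ✓ · (4,1)% 1/4 ✓ · (4,2)@ 1/4 ✓ · (4,3)% 1/4 ✓ · (4,4)@ 2/3 ✓ · (4,6)% 2/2 ✓
Row 5: (5,0)@ 1/2 ✓ · (5,1)@ 1/3 ✓ · (5,2)% 1/3 ✓ · (5,3)% 2/3 ✓ · (5,4)@ 2/3 ✓ · (5,5)@ 1/2 ✓ · (5,6)% 1/2 ✓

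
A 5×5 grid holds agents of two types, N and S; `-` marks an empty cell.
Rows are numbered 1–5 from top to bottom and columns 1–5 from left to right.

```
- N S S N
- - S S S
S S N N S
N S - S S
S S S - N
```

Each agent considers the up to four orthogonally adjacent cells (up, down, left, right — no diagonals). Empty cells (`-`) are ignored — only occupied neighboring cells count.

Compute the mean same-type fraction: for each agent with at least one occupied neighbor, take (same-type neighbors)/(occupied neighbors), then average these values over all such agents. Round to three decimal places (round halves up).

(1,2)N 0/1
(1,3)S 2/3
(1,4)S 2/3
(1,5)N 0/2
(2,3)S 2/3
(2,4)S 3/4
(2,5)S 2/3
(3,1)S 1/2
(3,2)S 2/3
(3,3)N 1/3
(3,4)N 1/4
(3,5)S 2/3
(4,1)N 0/3
(4,2)S 2/3
(4,4)S 1/2
(4,5)S 2/3
(5,1)S 1/2
(5,2)S 3/3
(5,3)S 1/1
(5,5)N 0/1
Sum over 20 agents: 0/1 + 2/3 + 2/3 + 0/2 + 2/3 + 3/4 + 2/3 + 1/2 + 2/3 + 1/3 + 1/4 + 2/3 + 0/3 + 2/3 + 1/2 + 2/3 + 1/2 + 3/3 + 1/1 + 0/1 = 61/6; mean = 61/6 ÷ 20 = 61/120 = 0.508333… → 0.508.

0.508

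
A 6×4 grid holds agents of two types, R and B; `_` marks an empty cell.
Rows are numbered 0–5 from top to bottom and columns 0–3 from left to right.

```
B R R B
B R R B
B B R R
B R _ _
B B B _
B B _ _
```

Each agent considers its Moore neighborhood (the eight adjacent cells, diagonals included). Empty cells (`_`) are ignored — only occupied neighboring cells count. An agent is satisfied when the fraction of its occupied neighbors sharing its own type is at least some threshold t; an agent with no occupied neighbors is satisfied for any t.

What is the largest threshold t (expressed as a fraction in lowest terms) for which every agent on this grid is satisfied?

Row 0: (0,0)B 1/3 · (0,1)R 3/5 · (0,2)R 3/5 · (0,3)B 1/3
Row 1: (1,0)B 3/5 · (1,1)R 4/8 · (1,2)R 5/8 · (1,3)B 1/5
Row 2: (2,0)B 3/5 · (2,1)B 3/7 · (2,2)R 4/6 · (2,3)R 2/3
Row 3: (3,0)B 4/5 · (3,1)R 1/7
Row 4: (4,0)B 4/5 · (4,1)B 5/6 · (4,2)B 2/3
Row 5: (5,0)B 3/3 · (5,1)B 4/4
The smallest same-type fraction is 1/7 at (3,1), which reduces to 1/7. Any threshold above that leaves this agent unsatisfied.

1/7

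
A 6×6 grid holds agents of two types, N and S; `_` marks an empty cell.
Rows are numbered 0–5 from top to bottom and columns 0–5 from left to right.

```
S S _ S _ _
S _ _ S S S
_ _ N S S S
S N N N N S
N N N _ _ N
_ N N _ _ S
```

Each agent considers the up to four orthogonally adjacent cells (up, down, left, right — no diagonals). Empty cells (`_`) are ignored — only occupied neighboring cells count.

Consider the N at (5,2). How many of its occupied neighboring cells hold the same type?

Occupied neighbors of (5,2): (4,2)=N, (5,1)=N.
Same type (N): 2 of 2.

2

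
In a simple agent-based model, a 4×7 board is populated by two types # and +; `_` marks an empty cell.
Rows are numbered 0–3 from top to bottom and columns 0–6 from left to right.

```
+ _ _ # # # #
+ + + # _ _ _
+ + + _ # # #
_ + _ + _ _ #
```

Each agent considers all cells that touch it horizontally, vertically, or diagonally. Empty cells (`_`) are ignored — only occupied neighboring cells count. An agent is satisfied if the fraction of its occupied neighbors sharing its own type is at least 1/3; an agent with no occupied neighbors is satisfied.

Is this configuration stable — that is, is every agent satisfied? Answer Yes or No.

(0,0)+ 2/2 ok
(0,3)# 2/3 ok
(0,4)# 3/3 ok
(0,5)# 2/2 ok
(0,6)# 1/1 ok
(1,0)+ 4/4 ok
(1,1)+ 6/6 ok
(1,2)+ 3/5 ok
(1,3)# 3/5 ok
(2,0)+ 4/4 ok
(2,1)+ 6/6 ok
(2,2)+ 5/6 ok
(2,4)# 2/3 ok
(2,5)# 3/3 ok
(2,6)# 2/2 ok
(3,1)+ 3/3 ok
(3,3)+ 1/2 ok
(3,6)# 2/2 ok
All meet the threshold, so the configuration is stable.

Yes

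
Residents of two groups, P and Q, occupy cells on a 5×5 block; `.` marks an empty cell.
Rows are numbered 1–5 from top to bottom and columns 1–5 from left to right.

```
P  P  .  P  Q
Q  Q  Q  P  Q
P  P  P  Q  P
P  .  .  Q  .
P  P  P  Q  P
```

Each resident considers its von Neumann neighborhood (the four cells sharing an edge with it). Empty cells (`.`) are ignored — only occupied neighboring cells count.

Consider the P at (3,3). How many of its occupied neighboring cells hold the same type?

1

Occupied neighbors of (3,3): (2,3)=Q, (3,2)=P, (3,4)=Q.
Same type (P): 1 of 3.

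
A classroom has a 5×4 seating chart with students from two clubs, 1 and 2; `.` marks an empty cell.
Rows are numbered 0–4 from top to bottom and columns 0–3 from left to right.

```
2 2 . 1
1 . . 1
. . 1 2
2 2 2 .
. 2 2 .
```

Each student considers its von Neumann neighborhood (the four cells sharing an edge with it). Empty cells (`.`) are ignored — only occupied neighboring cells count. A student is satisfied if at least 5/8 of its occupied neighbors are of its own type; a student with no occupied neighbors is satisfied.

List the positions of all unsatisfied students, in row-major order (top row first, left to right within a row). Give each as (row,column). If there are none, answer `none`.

(0,0), (1,0), (1,3), (2,2), (2,3)

(0,0)2 1/2 unhappy
(0,1)2 1/1 ok
(0,3)1 1/1 ok
(1,0)1 0/1 unhappy
(1,3)1 1/2 unhappy
(2,2)1 0/2 unhappy
(2,3)2 0/2 unhappy
(3,0)2 1/1 ok
(3,1)2 3/3 ok
(3,2)2 2/3 ok
(4,1)2 2/2 ok
(4,2)2 2/2 ok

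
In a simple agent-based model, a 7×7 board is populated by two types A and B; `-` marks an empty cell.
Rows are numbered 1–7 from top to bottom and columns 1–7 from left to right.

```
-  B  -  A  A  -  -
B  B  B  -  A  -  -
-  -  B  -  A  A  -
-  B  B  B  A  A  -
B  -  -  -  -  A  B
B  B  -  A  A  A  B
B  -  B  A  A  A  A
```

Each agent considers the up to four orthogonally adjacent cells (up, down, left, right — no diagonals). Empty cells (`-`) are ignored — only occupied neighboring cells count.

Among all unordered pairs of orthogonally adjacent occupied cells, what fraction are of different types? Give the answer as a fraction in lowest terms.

Scan each occupied cell's neighbors to the right and below so each pair is counted once.
Row 1: B(1,2)–B(2,2)= A(1,4)–A(1,5)= A(1,5)–A(2,5)=  → 0/3 unlike.
Row 2: B(2,1)–B(2,2)= B(2,2)–B(2,3)= B(2,3)–B(3,3)= A(2,5)–A(3,5)=  → 0/4 unlike.
Row 3: B(3,3)–B(4,3)= A(3,5)–A(3,6)= A(3,5)–A(4,5)= A(3,6)–A(4,6)=  → 0/4 unlike.
Row 4: B(4,2)–B(4,3)= B(4,3)–B(4,4)= B(4,4)–A(4,5)≠ A(4,5)–A(4,6)= A(4,6)–A(5,6)=  → 1/5 unlike.
Row 5: B(5,1)–B(6,1)= A(5,6)–B(5,7)≠ A(5,6)–A(6,6)= B(5,7)–B(6,7)=  → 1/4 unlike.
Row 6: B(6,1)–B(6,2)= B(6,1)–B(7,1)= A(6,4)–A(6,5)= A(6,4)–A(7,4)= A(6,5)–A(6,6)= A(6,5)–A(7,5)= A(6,6)–B(6,7)≠ A(6,6)–A(7,6)= B(6,7)–A(7,7)≠  → 2/9 unlike.
Row 7: B(7,3)–A(7,4)≠ A(7,4)–A(7,5)= A(7,5)–A(7,6)= A(7,6)–A(7,7)=  → 1/4 unlike.
Total adjacent occupied pairs: 33; unlike-type pairs: 5.
5/33 is already in lowest terms.

5/33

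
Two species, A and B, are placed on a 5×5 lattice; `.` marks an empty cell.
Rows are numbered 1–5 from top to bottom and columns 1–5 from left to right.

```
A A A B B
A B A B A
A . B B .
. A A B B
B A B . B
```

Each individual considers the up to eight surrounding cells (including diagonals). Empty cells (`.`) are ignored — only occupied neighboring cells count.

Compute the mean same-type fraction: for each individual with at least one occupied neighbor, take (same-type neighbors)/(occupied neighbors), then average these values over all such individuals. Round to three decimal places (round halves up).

(1,1)A 2/3
(1,2)A 4/5
(1,3)A 2/5
(1,4)B 2/5
(1,5)B 2/3
(2,1)A 3/4
(2,2)B 1/7
(2,3)A 2/7
(2,4)B 4/7
(2,5)A 0/4
(3,1)A 2/3
(3,3)B 4/7
(3,4)B 4/7
(4,2)A 3/6
(4,3)A 2/6
(4,4)B 5/6
(4,5)B 3/3
(5,1)B 0/2
(5,2)A 2/4
(5,3)B 1/4
(5,5)B 2/2
Sum over 21 individuals: 2/3 + 4/5 + 2/5 + 2/5 + 2/3 + 3/4 + 1/7 + 2/7 + 4/7 + 0/4 + 2/3 + 4/7 + 4/7 + 3/6 + 2/6 + 5/6 + 3/3 + 0/2 + 2/4 + 1/4 + 2/2 = 2291/210; mean = 2291/210 ÷ 21 = 2291/4410 = 0.519501… → 0.520.

0.520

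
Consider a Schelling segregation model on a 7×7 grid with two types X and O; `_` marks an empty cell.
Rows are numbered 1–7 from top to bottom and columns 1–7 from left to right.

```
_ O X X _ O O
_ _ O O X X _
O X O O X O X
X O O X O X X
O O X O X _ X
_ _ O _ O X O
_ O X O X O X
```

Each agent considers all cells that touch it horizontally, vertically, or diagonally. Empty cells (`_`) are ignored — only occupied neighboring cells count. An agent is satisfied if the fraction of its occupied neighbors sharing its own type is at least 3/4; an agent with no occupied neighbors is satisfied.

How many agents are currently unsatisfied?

(1,2)O 1/2 not
(1,3)X 1/4 not
(1,4)X 2/4 not
(1,6)O 1/3 not
(1,7)O 1/2 not
(2,3)O 4/7 not
(2,4)O 3/7 not
(2,5)X 3/7 not
(2,6)X 3/6 not
(3,1)O 1/3 not
(3,2)X 1/6 not
(3,3)O 5/7 not
(3,4)O 5/8 not
(3,5)X 4/8 not
(3,6)O 1/7 not
(3,7)X 3/4 satisfied
(4,1)X 1/5 not
(4,2)O 5/8 not
(4,3)O 5/8 not
(4,4)X 3/8 not
(4,5)O 3/7 not
(4,6)X 5/7 not
(4,7)X 3/4 satisfied
(5,1)O 2/3 not
(5,2)O 4/6 not
(5,3)X 1/6 not
(5,4)O 4/7 not
(5,5)X 3/6 not
(5,7)X 3/4 satisfied
(6,3)O 4/6 not
(6,5)O 3/6 not
(6,6)X 4/7 not
(6,7)O 1/4 not
(7,2)O 1/2 not
(7,3)X 0/3 not
(7,4)O 2/4 not
(7,5)X 1/4 not
(7,6)O 2/5 not
(7,7)X 1/3 not
Unsatisfied: (1,2), (1,3), (1,4), (1,6), (1,7), (2,3), (2,4), (2,5), (2,6), (3,1), (3,2), (3,3), (3,4), (3,5), (3,6), (4,1), (4,2), (4,3), (4,4), (4,5), (4,6), (5,1), (5,2), (5,3), (5,4), (5,5), (6,3), (6,5), (6,6), (6,7), (7,2), (7,3), (7,4), (7,5), (7,6), (7,7) — 36 in total.

36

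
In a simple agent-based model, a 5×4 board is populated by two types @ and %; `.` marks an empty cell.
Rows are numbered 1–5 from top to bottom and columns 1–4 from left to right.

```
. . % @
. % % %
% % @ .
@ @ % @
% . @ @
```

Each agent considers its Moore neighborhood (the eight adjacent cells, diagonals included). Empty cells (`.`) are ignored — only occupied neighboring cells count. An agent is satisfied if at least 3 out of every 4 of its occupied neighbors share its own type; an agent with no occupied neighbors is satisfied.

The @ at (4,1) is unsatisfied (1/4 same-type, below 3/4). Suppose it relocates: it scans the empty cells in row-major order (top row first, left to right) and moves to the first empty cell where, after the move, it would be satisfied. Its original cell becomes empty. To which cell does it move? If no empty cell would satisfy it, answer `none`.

Vacating (4,1). Empty cells in order:
  (1,1): 0/1 same-type → still unsatisfied.
  (1,2): 0/3 same-type → still unsatisfied.
  (2,1): 0/3 same-type → still unsatisfied.
  (3,4): 2/5 same-type → still unsatisfied.
  (5,2): 2/4 same-type → still unsatisfied.

none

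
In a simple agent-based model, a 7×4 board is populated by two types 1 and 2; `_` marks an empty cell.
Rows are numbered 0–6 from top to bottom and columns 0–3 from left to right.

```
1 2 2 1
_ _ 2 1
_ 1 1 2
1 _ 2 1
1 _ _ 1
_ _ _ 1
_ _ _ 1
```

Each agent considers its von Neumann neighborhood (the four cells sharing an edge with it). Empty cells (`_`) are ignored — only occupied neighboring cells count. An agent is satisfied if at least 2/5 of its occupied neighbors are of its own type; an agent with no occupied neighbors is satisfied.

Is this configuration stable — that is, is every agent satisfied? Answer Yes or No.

(0,0)1 0/1 not
(0,1)2 1/2 satisfied
(0,2)2 2/3 satisfied
(0,3)1 1/2 satisfied
(1,2)2 1/3 not
(1,3)1 1/3 not
(2,1)1 1/1 satisfied
(2,2)1 1/4 not
(2,3)2 0/3 not
(3,0)1 1/1 satisfied
(3,2)2 0/2 not
(3,3)1 1/3 not
(4,0)1 1/1 satisfied
(4,3)1 2/2 satisfied
(5,3)1 2/2 satisfied
(6,3)1 1/1 satisfied
For instance (0,0) has only 0/1 same-type neighbors, below 2/5.

No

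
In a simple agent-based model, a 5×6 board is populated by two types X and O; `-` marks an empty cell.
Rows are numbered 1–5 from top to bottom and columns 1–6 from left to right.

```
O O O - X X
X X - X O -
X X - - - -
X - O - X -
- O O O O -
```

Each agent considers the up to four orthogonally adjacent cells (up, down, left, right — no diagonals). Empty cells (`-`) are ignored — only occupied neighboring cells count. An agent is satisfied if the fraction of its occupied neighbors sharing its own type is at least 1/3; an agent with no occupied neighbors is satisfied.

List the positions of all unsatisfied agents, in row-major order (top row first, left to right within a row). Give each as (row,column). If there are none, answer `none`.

(1,1)O 1/2 ok
(1,2)O 2/3 ok
(1,3)O 1/1 ok
(1,5)X 1/2 ok
(1,6)X 1/1 ok
(2,1)X 2/3 ok
(2,2)X 2/3 ok
(2,4)X 0/1 unhappy
(2,5)O 0/2 unhappy
(3,1)X 3/3 ok
(3,2)X 2/2 ok
(4,1)X 1/1 ok
(4,3)O 1/1 ok
(4,5)X 0/1 unhappy
(5,2)O 1/1 ok
(5,3)O 3/3 ok
(5,4)O 2/2 ok
(5,5)O 1/2 ok

(2,4), (2,5), (4,5)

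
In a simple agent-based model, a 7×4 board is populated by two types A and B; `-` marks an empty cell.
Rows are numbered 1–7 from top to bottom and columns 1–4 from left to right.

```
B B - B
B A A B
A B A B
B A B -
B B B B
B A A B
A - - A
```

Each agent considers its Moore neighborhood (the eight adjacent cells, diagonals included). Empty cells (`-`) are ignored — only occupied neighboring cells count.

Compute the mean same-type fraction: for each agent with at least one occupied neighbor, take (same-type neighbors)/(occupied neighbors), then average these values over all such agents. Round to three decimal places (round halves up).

0.498

(1,1)B 2/3
(1,2)B 2/4
(1,4)B 1/2
(2,1)B 3/5
(2,2)A 3/7
(2,3)A 2/7
(2,4)B 2/4
(3,1)A 2/5
(3,2)B 3/8
(3,3)A 3/7
(3,4)B 2/4
(4,1)B 3/5
(4,2)A 2/8
(4,3)B 5/7
(5,1)B 3/5
(5,2)B 5/8
(5,3)B 4/7
(5,4)B 3/4
(6,1)B 2/4
(6,2)A 2/6
(6,3)A 2/6
(6,4)B 2/4
(7,1)A 1/2
(7,4)A 1/2
Sum over 24 agents: 2/3 + 2/4 + 1/2 + 3/5 + 3/7 + 2/7 + 2/4 + 2/5 + 3/8 + 3/7 + 2/4 + 3/5 + 2/8 + 5/7 + 3/5 + 5/8 + 4/7 + 3/4 + 2/4 + 2/6 + 2/6 + 2/4 + 1/2 + 1/2 = 1256/105; mean = 1256/105 ÷ 24 = 157/315 = 0.498412… → 0.498.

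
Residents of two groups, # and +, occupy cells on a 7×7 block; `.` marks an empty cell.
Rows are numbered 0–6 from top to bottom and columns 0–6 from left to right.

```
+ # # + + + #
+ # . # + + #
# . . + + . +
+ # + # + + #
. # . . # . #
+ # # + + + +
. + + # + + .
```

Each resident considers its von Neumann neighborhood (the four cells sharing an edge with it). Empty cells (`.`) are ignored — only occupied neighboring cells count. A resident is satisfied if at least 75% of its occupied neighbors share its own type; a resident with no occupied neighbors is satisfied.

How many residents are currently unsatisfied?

Row 0: (0,0)+ 1/2 ✗ · (0,1)# 2/3 ✗ · (0,2)# 1/2 ✗ · (0,3)+ 1/3 ✗ · (0,4)+ 3/3 ✓ · (0,5)+ 2/3 ✗ · (0,6)# 1/2 ✗
Row 1: (1,0)+ 1/3 ✗ · (1,1)# 1/2 ✗ · (1,3)# 0/3 ✗ · (1,4)+ 3/4 ✓ · (1,5)+ 2/3 ✗ · (1,6)# 1/3 ✗
Row 2: (2,0)# 0/2 ✗ · (2,3)+ 1/3 ✗ · (2,4)+ 3/3 ✓ · (2,6)+ 0/2 ✗
Row 3: (3,0)+ 0/2 ✗ · (3,1)# 1/3 ✗ · (3,2)+ 0/2 ✗ · (3,3)# 0/3 ✗ · (3,4)+ 2/4 ✗ · (3,5)+ 1/2 ✗ · (3,6)# 1/3 ✗
Row 4: (4,1)# 2/2 ✓ · (4,4)# 0/2 ✗ · (4,6)# 1/2 ✗
Row 5: (5,0)+ 0/1 ✗ · (5,1)# 2/4 ✗ · (5,2)# 1/3 ✗ · (5,3)+ 1/3 ✗ · (5,4)+ 3/4 ✓ · (5,5)+ 3/3 ✓ · (5,6)+ 1/2 ✗
Row 6: (6,1)+ 1/2 ✗ · (6,2)+ 1/3 ✗ · (6,3)# 0/3 ✗ · (6,4)+ 2/3 ✗ · (6,5)+ 2/2 ✓
Unsatisfied: (0,0), (0,1), (0,2), (0,3), (0,5), (0,6), (1,0), (1,1), (1,3), (1,5), (1,6), (2,0), (2,3), (2,6), (3,0), (3,1), (3,2), (3,3), (3,4), (3,5), (3,6), (4,4), (4,6), (5,0), (5,1), (5,2), (5,3), (5,6), (6,1), (6,2), (6,3), (6,4) — 32 in total.

32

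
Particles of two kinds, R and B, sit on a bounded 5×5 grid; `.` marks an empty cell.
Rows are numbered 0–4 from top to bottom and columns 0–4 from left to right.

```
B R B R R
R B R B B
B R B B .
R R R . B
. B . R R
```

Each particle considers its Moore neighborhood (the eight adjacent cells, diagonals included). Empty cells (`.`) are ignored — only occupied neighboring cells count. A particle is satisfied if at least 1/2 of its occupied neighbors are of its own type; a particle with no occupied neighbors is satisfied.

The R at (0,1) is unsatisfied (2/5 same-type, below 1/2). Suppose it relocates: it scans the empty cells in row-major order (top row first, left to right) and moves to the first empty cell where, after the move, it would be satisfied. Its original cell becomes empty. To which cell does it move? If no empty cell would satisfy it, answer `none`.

Vacating (0,1). Empty cells in order:
  (2,4): 0/4 same-type → still unsatisfied.
  (3,3): 3/6 same-type → satisfied — stop here.

(3,3)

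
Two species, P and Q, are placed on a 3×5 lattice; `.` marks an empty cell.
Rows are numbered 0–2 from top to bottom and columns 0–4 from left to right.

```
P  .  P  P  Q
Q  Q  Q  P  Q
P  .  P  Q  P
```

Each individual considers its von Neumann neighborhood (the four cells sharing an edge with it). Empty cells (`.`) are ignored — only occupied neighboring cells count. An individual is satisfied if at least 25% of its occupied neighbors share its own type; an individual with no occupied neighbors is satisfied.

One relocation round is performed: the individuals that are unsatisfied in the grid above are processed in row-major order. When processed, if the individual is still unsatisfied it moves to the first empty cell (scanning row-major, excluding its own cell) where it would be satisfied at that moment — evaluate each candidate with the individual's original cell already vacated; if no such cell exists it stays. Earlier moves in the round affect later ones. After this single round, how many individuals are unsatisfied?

0

Initially unsatisfied (in order): (0,0), (2,0), (2,2), (2,3), (2,4).
  (0,0) → (0,1).
  (2,0) → (0,0).
  (2,2): no empty cell satisfies it; stays.
  (2,3) → (2,0).
  (2,4) → (2,1).
Resulting grid:
P P P P Q
Q Q Q P Q
Q P P . .
All satisfied now.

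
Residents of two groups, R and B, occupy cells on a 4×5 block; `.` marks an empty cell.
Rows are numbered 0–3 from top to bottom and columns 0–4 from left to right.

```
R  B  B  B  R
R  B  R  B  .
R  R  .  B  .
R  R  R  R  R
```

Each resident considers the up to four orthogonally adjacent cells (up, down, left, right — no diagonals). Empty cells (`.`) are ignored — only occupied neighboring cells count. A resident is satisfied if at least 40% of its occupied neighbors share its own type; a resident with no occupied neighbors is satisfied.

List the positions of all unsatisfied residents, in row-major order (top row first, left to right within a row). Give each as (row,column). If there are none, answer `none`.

(0,0)R 1/2 satisfied
(0,1)B 2/3 satisfied
(0,2)B 2/3 satisfied
(0,3)B 2/3 satisfied
(0,4)R 0/1 not
(1,0)R 2/3 satisfied
(1,1)B 1/4 not
(1,2)R 0/3 not
(1,3)B 2/3 satisfied
(2,0)R 3/3 satisfied
(2,1)R 2/3 satisfied
(2,3)B 1/2 satisfied
(3,0)R 2/2 satisfied
(3,1)R 3/3 satisfied
(3,2)R 2/2 satisfied
(3,3)R 2/3 satisfied
(3,4)R 1/1 satisfied

(0,4), (1,1), (1,2)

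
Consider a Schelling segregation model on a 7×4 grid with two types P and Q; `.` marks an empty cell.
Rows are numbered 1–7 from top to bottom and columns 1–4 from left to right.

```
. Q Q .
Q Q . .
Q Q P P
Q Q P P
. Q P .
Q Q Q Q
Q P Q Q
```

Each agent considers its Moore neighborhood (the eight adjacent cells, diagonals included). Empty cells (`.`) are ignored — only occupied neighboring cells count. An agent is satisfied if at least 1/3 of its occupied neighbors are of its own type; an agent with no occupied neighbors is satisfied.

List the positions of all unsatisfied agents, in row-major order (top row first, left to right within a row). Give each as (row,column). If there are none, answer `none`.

Row 1: (1,2)Q 3/3 ok · (1,3)Q 2/2 ok
Row 2: (2,1)Q 4/4 ok · (2,2)Q 5/6 ok
Row 3: (3,1)Q 5/5 ok · (3,2)Q 5/7 ok · (3,3)P 3/6 ok · (3,4)P 3/3 ok
Row 4: (4,1)Q 4/4 ok · (4,2)Q 4/7 ok · (4,3)P 4/7 ok · (4,4)P 4/4 ok
Row 5: (5,2)Q 5/7 ok · (5,3)P 2/7 unhappy
Row 6: (6,1)Q 3/4 ok · (6,2)Q 5/7 ok · (6,3)Q 5/7 ok · (6,4)Q 3/4 ok
Row 7: (7,1)Q 2/3 ok · (7,2)P 0/5 unhappy · (7,3)Q 4/5 ok · (7,4)Q 3/3 ok

(5,3), (7,2)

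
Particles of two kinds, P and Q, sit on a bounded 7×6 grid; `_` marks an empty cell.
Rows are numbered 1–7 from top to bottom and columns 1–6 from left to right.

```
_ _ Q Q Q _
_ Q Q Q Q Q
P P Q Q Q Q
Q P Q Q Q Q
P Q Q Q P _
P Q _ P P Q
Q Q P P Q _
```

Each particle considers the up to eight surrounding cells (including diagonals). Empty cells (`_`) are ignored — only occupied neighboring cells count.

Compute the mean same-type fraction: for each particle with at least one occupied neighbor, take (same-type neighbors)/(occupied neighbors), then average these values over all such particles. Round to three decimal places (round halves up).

Row 1: (1,3)Q 4/4 · (1,4)Q 5/5 · (1,5)Q 4/4
Row 2: (2,2)Q 3/5 · (2,3)Q 6/7 · (2,4)Q 8/8 · (2,5)Q 7/7 · (2,6)Q 4/4
Row 3: (3,1)P 2/4 · (3,2)P 2/7 · (3,3)Q 6/8 · (3,4)Q 8/8 · (3,5)Q 8/8 · (3,6)Q 5/5
Row 4: (4,1)Q 1/5 · (4,2)P 3/8 · (4,3)Q 6/8 · (4,4)Q 7/8 · (4,5)Q 6/7 · (4,6)Q 3/4
Row 5: (5,1)P 2/5 · (5,2)Q 4/7 · (5,3)Q 5/7 · (5,4)Q 4/7 · (5,5)P 2/7
Row 6: (6,1)P 1/5 · (6,2)Q 4/7 · (6,4)P 4/7 · (6,5)P 3/6 · (6,6)Q 1/3
Row 7: (7,1)Q 2/3 · (7,2)Q 2/4 · (7,3)P 2/4 · (7,4)P 3/4 · (7,5)Q 1/4
Sum over 35 particles: 4/4 + 5/5 + 4/4 + 3/5 + 6/7 + 8/8 + 7/7 + 4/4 + 2/4 + 2/7 + 6/8 + 8/8 + 8/8 + 5/5 + 1/5 + 3/8 + 6/8 + 7/8 + 6/7 + 3/4 + 2/5 + 4/7 + 5/7 + 4/7 + 2/7 + 1/5 + 4/7 + 4/7 + 3/6 + 1/3 + 2/3 + 2/4 + 2/4 + 3/4 + 1/4 = 1623/70; mean = 1623/70 ÷ 35 = 1623/2450 = 0.662448… → 0.662.

0.662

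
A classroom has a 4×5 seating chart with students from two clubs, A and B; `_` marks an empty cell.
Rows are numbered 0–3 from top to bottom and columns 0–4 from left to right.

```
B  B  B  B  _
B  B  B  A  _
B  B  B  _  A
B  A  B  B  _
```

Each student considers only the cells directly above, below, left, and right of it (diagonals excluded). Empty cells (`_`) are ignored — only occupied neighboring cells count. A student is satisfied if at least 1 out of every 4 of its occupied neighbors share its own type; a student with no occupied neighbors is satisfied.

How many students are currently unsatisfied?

Row 0: (0,0)B 2/2 satisfied · (0,1)B 3/3 satisfied · (0,2)B 3/3 satisfied · (0,3)B 1/2 satisfied
Row 1: (1,0)B 3/3 satisfied · (1,1)B 4/4 satisfied · (1,2)B 3/4 satisfied · (1,3)A 0/2 not
Row 2: (2,0)B 3/3 satisfied · (2,1)B 3/4 satisfied · (2,2)B 3/3 satisfied · (2,4)A 0/0 satisfied
Row 3: (3,0)B 1/2 satisfied · (3,1)A 0/3 not · (3,2)B 2/3 satisfied · (3,3)B 1/1 satisfied
Unsatisfied: (1,3), (3,1) — 2 in total.

2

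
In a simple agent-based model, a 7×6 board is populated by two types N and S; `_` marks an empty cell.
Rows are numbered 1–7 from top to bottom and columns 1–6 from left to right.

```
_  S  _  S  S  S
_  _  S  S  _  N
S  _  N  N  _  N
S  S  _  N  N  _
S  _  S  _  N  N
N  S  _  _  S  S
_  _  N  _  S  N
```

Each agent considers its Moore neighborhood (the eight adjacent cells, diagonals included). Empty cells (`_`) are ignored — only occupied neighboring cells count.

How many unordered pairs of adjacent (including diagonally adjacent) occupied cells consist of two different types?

18

Scan each occupied cell's neighbors to the right and below (and the two forward diagonals) so each pair is counted once.
Row 1: S(1,2)–S(2,3)= S(1,4)–S(1,5)= S(1,4)–S(2,4)= S(1,4)–S(2,3)= S(1,5)–S(1,6)= S(1,5)–N(2,6)≠ S(1,5)–S(2,4)= S(1,6)–N(2,6)≠  → 2/8 unlike.
Row 2: S(2,3)–S(2,4)= S(2,3)–N(3,3)≠ S(2,3)–N(3,4)≠ S(2,4)–N(3,4)≠ S(2,4)–N(3,3)≠ N(2,6)–N(3,6)=  → 4/6 unlike.
Row 3: S(3,1)–S(4,1)= S(3,1)–S(4,2)= N(3,3)–N(3,4)= N(3,3)–N(4,4)= N(3,3)–S(4,2)≠ N(3,4)–N(4,4)= N(3,4)–N(4,5)= N(3,6)–N(4,5)=  → 1/8 unlike.
Row 4: S(4,1)–S(4,2)= S(4,1)–S(5,1)= S(4,2)–S(5,3)= S(4,2)–S(5,1)= N(4,4)–N(4,5)= N(4,4)–N(5,5)= N(4,4)–S(5,3)≠ N(4,5)–N(5,5)= N(4,5)–N(5,6)=  → 1/9 unlike.
Row 5: S(5,1)–N(6,1)≠ S(5,1)–S(6,2)= S(5,3)–S(6,2)= N(5,5)–N(5,6)= N(5,5)–S(6,5)≠ N(5,5)–S(6,6)≠ N(5,6)–S(6,6)≠ N(5,6)–S(6,5)≠  → 5/8 unlike.
Row 6: N(6,1)–S(6,2)≠ S(6,2)–N(7,3)≠ S(6,5)–S(6,6)= S(6,5)–S(7,5)= S(6,5)–N(7,6)≠ S(6,6)–N(7,6)≠ S(6,6)–S(7,5)=  → 4/7 unlike.
Row 7: S(7,5)–N(7,6)≠  → 1/1 unlike.
Total adjacent occupied pairs: 47; unlike-type pairs: 18.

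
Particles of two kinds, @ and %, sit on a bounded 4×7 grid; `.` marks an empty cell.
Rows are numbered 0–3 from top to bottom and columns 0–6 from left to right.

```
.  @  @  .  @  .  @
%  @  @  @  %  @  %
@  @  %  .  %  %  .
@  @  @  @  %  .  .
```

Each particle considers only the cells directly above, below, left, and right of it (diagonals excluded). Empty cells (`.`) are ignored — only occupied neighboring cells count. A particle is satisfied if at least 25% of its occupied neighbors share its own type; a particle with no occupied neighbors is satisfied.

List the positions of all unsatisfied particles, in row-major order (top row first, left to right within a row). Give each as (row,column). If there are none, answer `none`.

(0,1)@ 2/2 ok
(0,2)@ 2/2 ok
(0,4)@ 0/1 unhappy
(0,6)@ 0/1 unhappy
(1,0)% 0/2 unhappy
(1,1)@ 3/4 ok
(1,2)@ 3/4 ok
(1,3)@ 1/2 ok
(1,4)% 1/4 ok
(1,5)@ 0/3 unhappy
(1,6)% 0/2 unhappy
(2,0)@ 2/3 ok
(2,1)@ 3/4 ok
(2,2)% 0/3 unhappy
(2,4)% 3/3 ok
(2,5)% 1/2 ok
(3,0)@ 2/2 ok
(3,1)@ 3/3 ok
(3,2)@ 2/3 ok
(3,3)@ 1/2 ok
(3,4)% 1/2 ok

(0,4), (0,6), (1,0), (1,5), (1,6), (2,2)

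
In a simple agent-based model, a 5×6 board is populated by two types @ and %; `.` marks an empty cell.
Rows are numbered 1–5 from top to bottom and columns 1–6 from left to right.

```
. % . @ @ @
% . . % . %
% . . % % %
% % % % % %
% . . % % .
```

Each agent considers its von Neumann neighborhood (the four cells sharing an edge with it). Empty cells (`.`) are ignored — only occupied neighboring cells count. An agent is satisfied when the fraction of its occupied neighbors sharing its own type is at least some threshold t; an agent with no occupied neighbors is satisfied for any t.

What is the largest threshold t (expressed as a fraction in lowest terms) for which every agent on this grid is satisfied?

1/2

Row 1: (1,2)% — no occupied neighbors · (1,4)@ 1/2 · (1,5)@ 2/2 · (1,6)@ 1/2
Row 2: (2,1)% 1/1 · (2,4)% 1/2 · (2,6)% 1/2
Row 3: (3,1)% 2/2 · (3,4)% 3/3 · (3,5)% 3/3 · (3,6)% 3/3
Row 4: (4,1)% 3/3 · (4,2)% 2/2 · (4,3)% 2/2 · (4,4)% 4/4 · (4,5)% 4/4 · (4,6)% 2/2
Row 5: (5,1)% 1/1 · (5,4)% 2/2 · (5,5)% 2/2
The smallest same-type fraction is 1/2 at (1,4), which reduces to 1/2. Any threshold above that leaves this agent unsatisfied.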